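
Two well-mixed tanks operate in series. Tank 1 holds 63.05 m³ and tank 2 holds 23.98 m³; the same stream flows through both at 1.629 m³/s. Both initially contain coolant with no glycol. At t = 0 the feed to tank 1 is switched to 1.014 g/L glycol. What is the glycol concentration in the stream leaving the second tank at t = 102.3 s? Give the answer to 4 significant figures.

Time constants: τᵢ = Vᵢ/Q for each well-mixed tank.
τ₁ = 63.05/1.629 = 38.7047 s; τ₂ = 23.98/1.629 = 14.7207 s.
Solving the cascade with C₁(0)=C₂(0)=0 gives C₂(t) = C_in[1 − (τ₁ e^(−t/τ₁) − τ₂ e^(−t/τ₂))/(τ₁ − τ₂)].
At t = 102.3: e^(−t/τ₁) = 0.0711412, e^(−t/τ₂) = 0.000959207.
C₂ = 1.014·[1 − (38.7047·0.0711412 − 14.7207·0.000959207)/(23.9840)] = 1.014·0.885783 = 0.898184 g/L.

0.8982 g/L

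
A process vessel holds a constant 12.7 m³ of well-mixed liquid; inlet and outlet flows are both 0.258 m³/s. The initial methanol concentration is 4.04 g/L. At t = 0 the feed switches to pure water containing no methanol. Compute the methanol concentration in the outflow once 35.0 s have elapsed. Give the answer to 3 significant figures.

1.98 g/L

Unsteady species balance (constant V, well mixed): V dC/dt = Q(C_in − C).
Rewrite as dC/dt + C/τ = C_in/τ, τ = V/Q = 49.225 s.
Integrating: C(t) = C_in + (C₀ − C_in) e^(−t/τ).
C(35.0) = 0 + (4.04 − 0)·e^(−35.0/49.225) = 0 + (4.0400)·0.49114 = 1.9842 g/L.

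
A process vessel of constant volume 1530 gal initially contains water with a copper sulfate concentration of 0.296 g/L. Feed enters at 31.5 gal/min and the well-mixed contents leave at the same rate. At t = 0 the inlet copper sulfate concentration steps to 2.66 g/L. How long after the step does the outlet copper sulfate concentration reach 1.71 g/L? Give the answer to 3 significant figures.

44.3 min

Species balance: V dC/dt = Q(C_in − C) ⇒ τ = V/Q = 48.571 min.
C(t) = C_in + (C₀ − C_in) e^(−t/τ). Set C = 1.71 and solve for t:
e^(−t/τ) = (C − C_in)/(C₀ − C_in) = (1.71 − 2.66)/(0.296 − 2.66) = 0.40186
t = −τ ln(…) = 48.571 × 0.91165 = 44.280 min.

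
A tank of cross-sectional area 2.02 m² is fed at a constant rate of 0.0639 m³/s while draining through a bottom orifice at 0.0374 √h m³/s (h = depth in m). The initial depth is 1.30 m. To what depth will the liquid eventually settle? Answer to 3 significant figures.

2.92 m

Accumulation of liquid (constant cross-section A): A dh/dt = Q_in − 0.0374 √h. At steady state dh/dt = 0:
Q_in = 0.0374 √h_ss ⇒ √h_ss = 0.0639/0.0374 = 1.7086.
h_ss = 1.7086² = 2.9192 m. (Since h₀ = 1.30 m < h_ss, the level will rise toward this value.)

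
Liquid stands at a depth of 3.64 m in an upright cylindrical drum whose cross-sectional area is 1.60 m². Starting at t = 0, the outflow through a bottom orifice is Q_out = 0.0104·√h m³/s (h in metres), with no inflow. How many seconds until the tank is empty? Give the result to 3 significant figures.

587 s

A dh/dt = −Q_out = −0.0104 √h.
This is separable: 2 d(√h)/dt = −0.0104/A, so √h = √h₀ − (0.0104/(2A)) t.
Set h = 0: 2√h₀ = (0.0104/A) t_empty ⇒ t_empty = 2A√h₀/0.0104.
t_empty = 2·1.60·√3.64/0.0104 = 3.2000·1.9079/0.0104 = 587.04 s.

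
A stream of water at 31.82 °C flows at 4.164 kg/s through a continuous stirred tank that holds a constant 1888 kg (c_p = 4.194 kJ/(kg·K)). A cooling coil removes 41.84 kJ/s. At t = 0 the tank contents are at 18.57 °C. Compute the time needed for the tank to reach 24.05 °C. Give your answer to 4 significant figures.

M c_p dT/dt = ṁ c_p (T_in − T) − Q̇.
τ = M/ṁ = 453.410 s; T_ss = T_in − Q̇/(ṁ c_p) = 29.4242 °C.
T(t) = T_ss + (T₀ − T_ss) e^(−t/τ). Set T = 24.05:
e^(−t/τ) = (24.05 − 29.4242)/(18.57 − 29.4242) = 0.495126
t = −453.410 · ln(0.495126) = 318.722 s.

318.7 s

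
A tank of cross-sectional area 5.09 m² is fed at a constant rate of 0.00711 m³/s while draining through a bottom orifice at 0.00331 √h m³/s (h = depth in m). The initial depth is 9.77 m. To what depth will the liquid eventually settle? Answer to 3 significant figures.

4.61 m

A dh/dt = Q_in − 0.00331 √h. Steady state requires inflow = outflow:
Q_in = 0.00331 √h_ss ⇒ √h_ss = 0.00711/0.00331 = 2.1480.
h_ss = 2.1480² = 4.6141 m. (Since h₀ = 9.77 m > h_ss, the level will fall toward this value.)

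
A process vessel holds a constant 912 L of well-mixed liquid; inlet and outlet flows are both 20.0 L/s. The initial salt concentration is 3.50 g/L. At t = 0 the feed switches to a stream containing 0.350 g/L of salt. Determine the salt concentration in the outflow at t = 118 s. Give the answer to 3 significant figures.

Transient balance on the dissolved component: V dC/dt = Q(C_in − C).
Rewrite as dC/dt + C/τ = C_in/τ, τ = V/Q = 45.600 s.
C approaches C_in exponentially: C(t) = C_in + (C₀ − C_in) e^(−t/τ).
C(118) = 0.350 + (3.50 − 0.350)·e^(−118/45.600) = 0.350 + (3.1500)·0.075191 = 0.58685 g/L.

0.587 g/L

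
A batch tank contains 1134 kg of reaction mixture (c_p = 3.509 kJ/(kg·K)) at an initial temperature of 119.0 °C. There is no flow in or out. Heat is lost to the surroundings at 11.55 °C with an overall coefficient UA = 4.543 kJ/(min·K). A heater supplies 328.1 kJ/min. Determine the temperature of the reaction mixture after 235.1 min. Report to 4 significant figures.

110.7 °C

M c_p dT/dt = −UA(T − T_amb) + Q̇.
dT/dt = (T_ss − T)/τ with T_ss = T_amb + Q̇/UA = 11.55 + 328.1/4.543 = 83.7710 °C, τ = M c_p/UA = 1134·3.509/4.543 = 875.898 min.
Solution: T(t) = T_ss + (T₀ − T_ss) e^(−t/τ).
T(235.1) = 83.7710 + (35.2290)·0.764594 = 110.707 °C.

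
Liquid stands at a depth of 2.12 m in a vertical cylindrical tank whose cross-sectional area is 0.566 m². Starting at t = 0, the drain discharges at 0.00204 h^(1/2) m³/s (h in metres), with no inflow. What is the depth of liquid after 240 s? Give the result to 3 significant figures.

Volume balance on the tank: A dh/dt = −0.00204 √h.
This is separable: 2 d(√h)/dt = −0.00204/A, so √h = √h₀ − (0.00204/(2A)) t.
√h = √2.12 − 0.00204·240/(2·0.566) = 1.4560 − 0.43251 = 1.0235.
h = 1.0235² = 1.0476 m.

1.05 m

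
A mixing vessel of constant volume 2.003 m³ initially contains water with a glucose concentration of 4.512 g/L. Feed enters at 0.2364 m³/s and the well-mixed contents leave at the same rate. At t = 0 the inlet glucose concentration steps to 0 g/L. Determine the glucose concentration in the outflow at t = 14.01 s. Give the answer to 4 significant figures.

Species balance on the tank: V dC/dt = Q(C_in − C).
Time constant τ = V/Q = 2.003/0.2364 = 8.47293 s.
This is linear first-order; C(t) = C_in + (C₀ − C_in) e^(−t/τ).
C(14.01) = 0 + (4.512 − 0)·e^(−14.01/8.47293) = 0 + (4.51200)·0.191379 = 0.863500 g/L.

0.8635 g/L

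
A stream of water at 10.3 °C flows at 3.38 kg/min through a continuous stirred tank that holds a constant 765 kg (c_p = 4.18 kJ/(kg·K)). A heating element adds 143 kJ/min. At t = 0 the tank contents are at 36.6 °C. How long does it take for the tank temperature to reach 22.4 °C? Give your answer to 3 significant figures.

476 min

M c_p dT/dt = ṁ c_p (T_in − T) + Q̇.
τ = M/ṁ = 226.33 min; T_ss = T_in + Q̇/(ṁ c_p) = 20.421 °C.
T(t) = T_ss + (T₀ − T_ss) e^(−t/τ). Set T = 22.4:
e^(−t/τ) = (22.4 − 20.421)/(36.6 − 20.421) = 0.12229
t = −226.33 · ln(0.12229) = 475.60 min.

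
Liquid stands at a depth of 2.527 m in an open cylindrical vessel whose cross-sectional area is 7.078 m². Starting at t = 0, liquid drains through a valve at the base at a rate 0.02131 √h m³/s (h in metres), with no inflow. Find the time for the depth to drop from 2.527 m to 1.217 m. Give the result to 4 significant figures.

Accumulation of liquid (constant cross-section A): A dh/dt = −0.02131 √h.
This is separable: 2 d(√h)/dt = −0.02131/A, so √h = √h₀ − (0.02131/(2A)) t.
t = 2A(√h₀ − √h)/0.02131 = 2·7.078·(√2.527 − √1.217)/0.02131
  = 14.1560 × (1.58965 − 1.10318) / 0.02131 = 323.161 s.

323.2 s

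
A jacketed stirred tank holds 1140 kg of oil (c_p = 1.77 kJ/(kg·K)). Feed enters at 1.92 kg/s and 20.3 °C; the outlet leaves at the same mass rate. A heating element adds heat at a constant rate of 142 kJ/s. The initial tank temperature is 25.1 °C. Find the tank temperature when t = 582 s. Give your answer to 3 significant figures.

First-law balance (no shaft work): M c_p dT/dt = ṁ c_p (T_in − T) + 142.
τ = M/ṁ = 593.75 s; T_ss = T_in + Q̇/(ṁ c_p) = 20.3 + 142/(1.92·1.77) = 62.084 °C.
Solution: T(t) = T_ss + (T₀ − T_ss) e^(−t/τ).
T(582) = 62.084 + (-36.984)·e^(−582/593.75) = 62.084 + (-36.984)·0.37523 = 48.207 °C.

48.2 °C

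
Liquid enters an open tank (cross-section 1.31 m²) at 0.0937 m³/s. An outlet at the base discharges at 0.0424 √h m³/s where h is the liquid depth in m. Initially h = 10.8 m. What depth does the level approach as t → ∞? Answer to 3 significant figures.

Level balance: A dh/dt = 0.0937 − 0.0424 √h. Setting dh/dt = 0:
Q_in = 0.0424 √h_ss ⇒ √h_ss = 0.0937/0.0424 = 2.2099.
h_ss = 2.2099² = 4.8837 m. (Since h₀ = 10.8 m > h_ss, the level will fall toward this value.)

4.88 m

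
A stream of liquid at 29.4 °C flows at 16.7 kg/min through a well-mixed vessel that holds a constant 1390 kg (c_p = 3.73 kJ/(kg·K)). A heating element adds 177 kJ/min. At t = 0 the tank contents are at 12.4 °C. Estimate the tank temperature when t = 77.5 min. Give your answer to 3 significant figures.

First-law balance (no shaft work): M c_p dT/dt = ṁ c_p (T_in − T) + 177.
Rearrange: dT/dt = (T_ss − T)/τ with τ = M/ṁ = 83.234 min and T_ss = T_in + Q̇/(ṁ c_p) = 32.242 °C.
Solution: T(t) = T_ss + (T₀ − T_ss) e^(−t/τ).
T(77.5) = 32.242 + (-19.842)·e^(−77.5/83.234) = 32.242 + (-19.842)·0.39411 = 24.422 °C.

24.4 °C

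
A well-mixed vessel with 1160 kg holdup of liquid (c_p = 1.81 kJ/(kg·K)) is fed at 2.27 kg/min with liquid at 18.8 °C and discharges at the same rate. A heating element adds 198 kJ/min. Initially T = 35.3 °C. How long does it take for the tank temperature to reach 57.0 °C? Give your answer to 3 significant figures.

M c_p dT/dt = ṁ c_p (T_in − T) + Q̇.
τ = M/ṁ = 511.01 min; T_ss = T_in + Q̇/(ṁ c_p) = 66.990 °C.
T(t) = T_ss + (T₀ − T_ss) e^(−t/τ). Set T = 57.0:
e^(−t/τ) = (57.0 − 66.990)/(35.3 − 66.990) = 0.31525
t = −511.01 · ln(0.31525) = 589.91 min.

590 min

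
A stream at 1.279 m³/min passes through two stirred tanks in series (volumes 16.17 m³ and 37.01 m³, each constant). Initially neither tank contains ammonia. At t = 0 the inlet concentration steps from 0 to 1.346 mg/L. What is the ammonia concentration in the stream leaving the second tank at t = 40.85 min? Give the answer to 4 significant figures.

0.8047 mg/L

Species balance on tank i: dCᵢ/dt = (Cᵢ₋₁ − Cᵢ)/τᵢ with τᵢ = Vᵢ/Q.
τ₁ = 16.17/1.279 = 12.6427 min; τ₂ = 37.01/1.279 = 28.9367 min.
Tank 1: C₁ = C_in(1 − e^(−t/τ₁)). Tank 2 (τ₁ ≠ τ₂): C₂ = C_in[1 − (τ₁ e^(−t/τ₁) − τ₂ e^(−t/τ₂))/(τ₁ − τ₂)].
At t = 40.85: e^(−t/τ₁) = 0.0395134, e^(−t/τ₂) = 0.243728.
C₂ = 1.346·[1 − (12.6427·0.0395134 − 28.9367·0.243728)/(-16.2940)] = 1.346·0.597820 = 0.804666 mg/L.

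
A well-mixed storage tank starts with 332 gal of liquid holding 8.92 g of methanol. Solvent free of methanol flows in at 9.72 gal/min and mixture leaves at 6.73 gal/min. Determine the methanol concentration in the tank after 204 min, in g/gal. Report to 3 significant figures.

Let m(t) be the amount of methanol. Volume: V(t) = V₀ + (Q_in − Q_out) t = 332 + 2.9900 t; V(204) = 941.96 gal.
Species balance (pure solvent in): dm/dt = −Q_out · m/V(t).
Separate: dm/m = −Q_out dt/V(t) ⇒ ln(m/m₀) = −(Q_out/(Q_in−Q_out)) ln(V/V₀).
m = m₀ (V₀/V)^(Q_out/(Q_in−Q_out)) = 8.92 × (332/941.96)^(2.2508) = 0.85305 g.
C = m/V = 0.85305/941.96 = 0.00090561 g/gal.

0.000906 g/gal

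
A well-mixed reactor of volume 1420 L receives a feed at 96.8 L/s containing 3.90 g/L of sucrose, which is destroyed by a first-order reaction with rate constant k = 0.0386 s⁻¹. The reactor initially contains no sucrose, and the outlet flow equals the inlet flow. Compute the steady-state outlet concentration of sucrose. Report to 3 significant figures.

2.49 g/L

Species balance: V dC/dt = Q C_in − Q C − k V C.
Steady state (dC/dt = 0): C_ss = Q C_in/(Q + kV) = C_in/(1 + kV/Q).
C_ss = 96.8·3.90/(96.8 + 0.0386·1420) = 377.52/151.61 = 2.4900 g/L.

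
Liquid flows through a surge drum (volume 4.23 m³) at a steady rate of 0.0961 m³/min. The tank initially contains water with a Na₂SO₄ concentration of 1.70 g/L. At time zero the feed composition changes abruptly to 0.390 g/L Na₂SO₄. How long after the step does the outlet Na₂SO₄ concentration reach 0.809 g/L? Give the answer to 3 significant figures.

Species balance: V dC/dt = Q(C_in − C) ⇒ τ = V/Q = 44.017 min.
C(t) = C_in + (C₀ − C_in) e^(−t/τ). Set C = 0.809 and solve for t:
e^(−t/τ) = (C − C_in)/(C₀ − C_in) = (0.809 − 0.390)/(1.70 − 0.390) = 0.31985
t = −τ ln(…) = 44.017 × 1.1399 = 50.175 min.

50.2 min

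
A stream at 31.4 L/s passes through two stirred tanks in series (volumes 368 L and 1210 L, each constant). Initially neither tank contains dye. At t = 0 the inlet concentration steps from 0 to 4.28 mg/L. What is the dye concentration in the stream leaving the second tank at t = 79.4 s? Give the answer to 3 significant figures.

Time constants: τᵢ = Vᵢ/Q for each well-mixed tank.
τ₁ = 368/31.4 = 11.720 s; τ₂ = 1210/31.4 = 38.535 s.
Tank 1: C₁ = C_in(1 − e^(−t/τ₁)). Tank 2 (τ₁ ≠ τ₂): C₂ = C_in[1 − (τ₁ e^(−t/τ₁) − τ₂ e^(−t/τ₂))/(τ₁ − τ₂)].
At t = 79.4: e^(−t/τ₁) = 0.0011421, e^(−t/τ₂) = 0.12739.
C₂ = 4.28·[1 − (11.720·0.0011421 − 38.535·0.12739)/(-26.815)] = 4.28·0.81743 = 3.4986 mg/L.

3.50 mg/L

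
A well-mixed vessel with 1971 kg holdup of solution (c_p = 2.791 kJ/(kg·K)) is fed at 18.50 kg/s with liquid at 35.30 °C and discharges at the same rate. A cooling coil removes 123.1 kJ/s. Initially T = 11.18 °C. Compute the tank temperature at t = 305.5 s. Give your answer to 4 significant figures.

31.68 °C

Heat balance on the well-mixed liquid: M c_p dT/dt = ṁ c_p (T_in − T) − 123.1.
Rearrange: dT/dt = (T_ss − T)/τ with τ = M/ṁ = 106.541 s and T_ss = T_in − Q̇/(ṁ c_p) = 32.9159 °C.
This is linear first-order; T(t) = T_ss + (T₀ − T_ss) e^(−t/τ).
T(305.5) = 32.9159 + (-21.7359)·e^(−305.5/106.541) = 32.9159 + (-21.7359)·0.0568435 = 31.6803 °C.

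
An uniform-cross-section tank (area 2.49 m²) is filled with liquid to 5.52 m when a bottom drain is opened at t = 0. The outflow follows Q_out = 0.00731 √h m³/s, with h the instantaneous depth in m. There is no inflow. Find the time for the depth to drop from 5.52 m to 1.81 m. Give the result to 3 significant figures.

Volume balance on the tank: A dh/dt = −0.00731 √h.
∫ h^(−1/2) dh = −(0.00731/A) ∫ dt, giving 2√h = 2√h₀ − (0.00731/A) t.
t = 2A(√h₀ − √h)/0.00731 = 2·2.49·(√5.52 − √1.81)/0.00731
  = 4.9800 × (2.3495 − 1.3454) / 0.00731 = 684.06 s.

684 s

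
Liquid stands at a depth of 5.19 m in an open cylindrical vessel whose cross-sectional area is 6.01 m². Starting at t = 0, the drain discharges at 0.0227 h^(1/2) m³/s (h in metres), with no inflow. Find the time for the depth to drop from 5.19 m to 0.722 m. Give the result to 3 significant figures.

With no inflow, A dh/dt = −0.0227 √h.
This is separable: 2 d(√h)/dt = −0.0227/A, so √h = √h₀ − (0.0227/(2A)) t.
t = 2A(√h₀ − √h)/0.0227 = 2·6.01·(√5.19 − √0.722)/0.0227
  = 12.020 × (2.2782 − 0.84971) / 0.0227 = 756.39 s.

756 s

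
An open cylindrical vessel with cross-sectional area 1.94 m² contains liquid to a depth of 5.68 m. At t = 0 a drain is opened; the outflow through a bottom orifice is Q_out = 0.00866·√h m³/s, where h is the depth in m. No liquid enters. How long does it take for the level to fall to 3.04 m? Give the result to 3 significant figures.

Mass balance (ρ constant): A dh/dt = −0.00866 √h.
This is separable: 2 d(√h)/dt = −0.00866/A, so √h = √h₀ − (0.00866/(2A)) t.
t = 2A(√h₀ − √h)/0.00866 = 2·1.94·(√5.68 − √3.04)/0.00866
  = 3.8800 × (2.3833 − 1.7436) / 0.00866 = 286.62 s.

287 s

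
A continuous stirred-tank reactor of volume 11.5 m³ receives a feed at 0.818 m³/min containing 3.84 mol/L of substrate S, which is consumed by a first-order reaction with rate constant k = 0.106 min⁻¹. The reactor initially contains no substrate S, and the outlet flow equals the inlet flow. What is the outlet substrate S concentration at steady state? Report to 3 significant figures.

Accumulation = in − out − consumed: V dC/dt = Q C_in − Q C − k V C.
Steady state (dC/dt = 0): C_ss = Q C_in/(Q + kV) = C_in/(1 + kV/Q).
C_ss = 0.818·3.84/(0.818 + 0.106·11.5) = 3.1411/2.0370 = 1.5420 mol/L.

1.54 mol/L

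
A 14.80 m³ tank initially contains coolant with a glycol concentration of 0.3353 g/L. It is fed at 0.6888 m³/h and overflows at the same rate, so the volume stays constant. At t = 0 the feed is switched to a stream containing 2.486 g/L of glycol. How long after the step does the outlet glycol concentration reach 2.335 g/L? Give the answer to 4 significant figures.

57.07 h

Species balance: V dC/dt = Q(C_in − C) ⇒ τ = V/Q = 21.4866 h.
C(t) = C_in + (C₀ − C_in) e^(−t/τ). Set C = 2.335 and solve for t:
e^(−t/τ) = (C − C_in)/(C₀ − C_in) = (2.335 − 2.486)/(0.3353 − 2.486) = 0.0702097
t = −τ ln(…) = 21.4866 × 2.65627 = 57.0743 h.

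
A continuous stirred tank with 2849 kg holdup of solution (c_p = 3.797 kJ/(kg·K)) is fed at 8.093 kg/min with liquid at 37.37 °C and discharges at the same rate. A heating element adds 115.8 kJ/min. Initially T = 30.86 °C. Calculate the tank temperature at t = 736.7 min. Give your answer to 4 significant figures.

39.87 °C

Heat balance on the well-mixed liquid: M c_p dT/dt = ṁ c_p (T_in − T) + 115.8.
Rearrange: dT/dt = (T_ss − T)/τ with τ = M/ṁ = 352.033 min and T_ss = T_in + Q̇/(ṁ c_p) = 41.1384 °C.
This is linear first-order; T(t) = T_ss + (T₀ − T_ss) e^(−t/τ).
T(736.7) = 41.1384 + (-10.2784)·e^(−736.7/352.033) = 41.1384 + (-10.2784)·0.123353 = 39.8705 °C.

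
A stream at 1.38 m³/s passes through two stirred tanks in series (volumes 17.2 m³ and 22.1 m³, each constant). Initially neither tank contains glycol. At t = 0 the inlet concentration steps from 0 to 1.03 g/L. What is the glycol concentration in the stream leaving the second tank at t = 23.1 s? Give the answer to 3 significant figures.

Time constants: τᵢ = Vᵢ/Q for each well-mixed tank.
τ₁ = 17.2/1.38 = 12.464 s; τ₂ = 22.1/1.38 = 16.014 s.
Solving the cascade with C₁(0)=C₂(0)=0 gives C₂(t) = C_in[1 − (τ₁ e^(−t/τ₁) − τ₂ e^(−t/τ₂))/(τ₁ − τ₂)].
At t = 23.1: e^(−t/τ₁) = 0.15671, e^(−t/τ₂) = 0.23635.
C₂ = 1.03·[1 − (12.464·0.15671 − 16.014·0.23635)/(-3.5507)] = 1.03·0.48409 = 0.49861 g/L.

0.499 g/L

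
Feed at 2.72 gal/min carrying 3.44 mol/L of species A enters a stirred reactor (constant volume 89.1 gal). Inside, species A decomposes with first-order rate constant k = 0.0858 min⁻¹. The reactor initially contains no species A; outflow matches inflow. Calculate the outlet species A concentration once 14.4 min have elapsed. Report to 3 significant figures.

Accumulation = in − out − consumed: V dC/dt = Q C_in − Q C − k V C.
dC/dt = (Q/V) C_in − (Q/V + k) C; effective rate a = Q/V + k = 0.030527 + 0.0858 = 0.11633 min⁻¹.
C_ss = Q C_in/(Q + kV) = 0.90275 mol/L; C(t) = C_ss + (C₀ − C_ss) e^(−a t).
C(14.4) = 0.90275 + (-0.90275)·e^(−0.11633·14.4) = 0.90275 + (-0.90275)·0.18729 = 0.73368 mol/L.

0.734 mol/L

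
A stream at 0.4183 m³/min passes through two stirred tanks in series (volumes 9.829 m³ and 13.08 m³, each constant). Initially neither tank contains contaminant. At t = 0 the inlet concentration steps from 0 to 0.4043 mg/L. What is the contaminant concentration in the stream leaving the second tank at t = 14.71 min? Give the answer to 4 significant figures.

0.04168 mg/L

Each tank obeys Vᵢ dCᵢ/dt = Q(Cᵢ₋₁ − Cᵢ), so τᵢ = Vᵢ/Q.
τ₁ = 9.829/0.4183 = 23.4975 min; τ₂ = 13.08/0.4183 = 31.2694 min.
Tank 1: C₁ = C_in(1 − e^(−t/τ₁)). Tank 2 (τ₁ ≠ τ₂): C₂ = C_in[1 − (τ₁ e^(−t/τ₁) − τ₂ e^(−t/τ₂))/(τ₁ − τ₂)].
At t = 14.71: e^(−t/τ₁) = 0.534713, e^(−t/τ₂) = 0.624735.
C₂ = 0.4043·[1 − (23.4975·0.534713 − 31.2694·0.624735)/(-7.77193)] = 0.4043·0.103096 = 0.0416815 mg/L.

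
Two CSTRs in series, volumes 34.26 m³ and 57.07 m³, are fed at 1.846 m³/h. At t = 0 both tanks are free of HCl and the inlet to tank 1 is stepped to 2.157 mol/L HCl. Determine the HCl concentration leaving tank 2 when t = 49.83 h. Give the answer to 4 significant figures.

1.301 mol/L

Species balance on tank i: dCᵢ/dt = (Cᵢ₋₁ − Cᵢ)/τᵢ with τᵢ = Vᵢ/Q.
τ₁ = 34.26/1.846 = 18.5590 h; τ₂ = 57.07/1.846 = 30.9155 h.
Solving the cascade with C₁(0)=C₂(0)=0 gives C₂(t) = C_in[1 − (τ₁ e^(−t/τ₁) − τ₂ e^(−t/τ₂))/(τ₁ − τ₂)].
At t = 49.83: e^(−t/τ₁) = 0.0682250, e^(−t/τ₂) = 0.199526.
C₂ = 2.157·[1 − (18.5590·0.0682250 − 30.9155·0.199526)/(-12.3564)] = 2.157·0.603265 = 1.30124 mol/L.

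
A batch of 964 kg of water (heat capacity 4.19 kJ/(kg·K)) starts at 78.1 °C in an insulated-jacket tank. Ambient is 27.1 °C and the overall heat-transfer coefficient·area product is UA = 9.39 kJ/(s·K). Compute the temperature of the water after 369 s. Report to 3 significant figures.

48.7 °C

M c_p dT/dt = −UA(T − T_amb).
dT/dt = (T_ss − T)/τ with T_ss = T_amb = 27.100 °C, τ = M c_p/UA = 964·4.19/9.39 = 430.16 s.
Solution: T(t) = T_ss + (T₀ − T_ss) e^(−t/τ).
T(369) = 27.100 + (51.000)·0.42408 = 48.728 °C.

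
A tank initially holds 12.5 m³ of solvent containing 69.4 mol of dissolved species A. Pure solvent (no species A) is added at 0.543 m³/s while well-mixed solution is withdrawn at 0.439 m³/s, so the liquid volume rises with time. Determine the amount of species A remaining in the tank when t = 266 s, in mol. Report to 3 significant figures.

0.503 mol

Let m(t) be the amount of species A. Volume: V(t) = V₀ + (Q_in − Q_out) t = 12.5 + 0.10400 t; V(266) = 40.164 m³.
No species A enters, so dm/dt = −Q_out · (m/V).
dm/m = −Q_out dt/(V₀ + 0.10400 t); integrating gives ln(m/m₀) = −(Q_out/(Q_in−Q_out)) ln(V/V₀).
m = m₀ (V₀/V)^(Q_out/(Q_in−Q_out)) = 69.4 × (12.5/40.164)^(4.2212) = 0.50297 mol.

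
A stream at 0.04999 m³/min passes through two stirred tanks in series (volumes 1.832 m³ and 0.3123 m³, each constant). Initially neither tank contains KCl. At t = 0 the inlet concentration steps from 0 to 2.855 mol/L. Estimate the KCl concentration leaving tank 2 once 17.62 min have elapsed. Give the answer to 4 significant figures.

0.7620 mol/L

Each tank obeys Vᵢ dCᵢ/dt = Q(Cᵢ₋₁ − Cᵢ), so τᵢ = Vᵢ/Q.
τ₁ = 1.832/0.04999 = 36.6473 min; τ₂ = 0.3123/0.04999 = 6.24725 min.
Tank 1: C₁ = C_in(1 − e^(−t/τ₁)). Tank 2 (τ₁ ≠ τ₂): C₂ = C_in[1 − (τ₁ e^(−t/τ₁) − τ₂ e^(−t/τ₂))/(τ₁ − τ₂)].
At t = 17.62: e^(−t/τ₁) = 0.618289, e^(−t/τ₂) = 0.0595796.
C₂ = 2.855·[1 − (36.6473·0.618289 − 6.24725·0.0595796)/(30.4001)] = 2.855·0.266895 = 0.761986 mol/L.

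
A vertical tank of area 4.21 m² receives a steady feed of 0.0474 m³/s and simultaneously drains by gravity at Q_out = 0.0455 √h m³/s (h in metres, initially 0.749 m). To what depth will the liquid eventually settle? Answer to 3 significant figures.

1.09 m

Mass balance (ρ constant): A dh/dt = Q_in − 0.0455 √h. At steady state dh/dt = 0:
Q_in = 0.0455 √h_ss ⇒ √h_ss = 0.0474/0.0455 = 1.0418.
h_ss = 1.0418² = 1.0853 m. (Since h₀ = 0.749 m < h_ss, the level will rise toward this value.)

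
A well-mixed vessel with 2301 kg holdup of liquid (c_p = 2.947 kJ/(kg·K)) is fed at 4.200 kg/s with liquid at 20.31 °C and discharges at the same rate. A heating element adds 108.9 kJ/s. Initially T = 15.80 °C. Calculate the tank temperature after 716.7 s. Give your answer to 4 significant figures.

M c_p dT/dt = ṁ c_p (T_in − T) + Q̇.
Rearrange: dT/dt = (T_ss − T)/τ with τ = M/ṁ = 547.857 s and T_ss = T_in + Q̇/(ṁ c_p) = 29.1083 °C.
This is linear first-order; T(t) = T_ss + (T₀ − T_ss) e^(−t/τ).
T(716.7) = 29.1083 + (-13.3083)·e^(−716.7/547.857) = 29.1083 + (-13.3083)·0.270309 = 25.5109 °C.

25.51 °C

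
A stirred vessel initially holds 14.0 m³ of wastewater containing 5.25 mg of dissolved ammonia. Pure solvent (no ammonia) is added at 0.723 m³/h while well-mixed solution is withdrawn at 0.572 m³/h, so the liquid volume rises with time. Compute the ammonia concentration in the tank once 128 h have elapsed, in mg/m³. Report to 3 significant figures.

0.00589 mg/m³

Let m(t) be the amount of ammonia. Volume: V(t) = V₀ + (Q_in − Q_out) t = 14.0 + 0.15100 t; V(128) = 33.328 m³.
No ammonia enters, so dm/dt = −Q_out · (m/V).
Separate: dm/m = −Q_out dt/V(t) ⇒ ln(m/m₀) = −(Q_out/(Q_in−Q_out)) ln(V/V₀).
m = m₀ (V₀/V)^(Q_out/(Q_in−Q_out)) = 5.25 × (14.0/33.328)^(3.7881) = 0.19645 mg.
C = m/V = 0.19645/33.328 = 0.0058946 mg/m³.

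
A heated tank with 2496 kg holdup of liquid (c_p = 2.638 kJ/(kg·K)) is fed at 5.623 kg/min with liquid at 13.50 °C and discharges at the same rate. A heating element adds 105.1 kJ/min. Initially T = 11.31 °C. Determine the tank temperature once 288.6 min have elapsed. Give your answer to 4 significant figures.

15.74 °C

M c_p dT/dt = ṁ c_p (T_in − T) + Q̇.
τ = M/ṁ = 443.891 min; T_ss = T_in + Q̇/(ṁ c_p) = 13.50 + 105.1/(5.623·2.638) = 20.5853 °C.
Integrating: T(t) = T_ss + (T₀ − T_ss) e^(−t/τ).
T(288.6) = 20.5853 + (-9.27533)·e^(−288.6/443.891) = 20.5853 + (-9.27533)·0.521963 = 15.7440 °C.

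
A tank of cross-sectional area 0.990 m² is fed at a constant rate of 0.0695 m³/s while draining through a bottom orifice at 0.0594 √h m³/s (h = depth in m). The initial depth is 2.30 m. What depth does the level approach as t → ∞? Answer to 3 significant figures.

1.37 m

Level balance: A dh/dt = 0.0695 − 0.0594 √h. Setting dh/dt = 0:
Q_in = 0.0594 √h_ss ⇒ √h_ss = 0.0695/0.0594 = 1.1700.
h_ss = 1.1700² = 1.3690 m. (Since h₀ = 2.30 m > h_ss, the level will fall toward this value.)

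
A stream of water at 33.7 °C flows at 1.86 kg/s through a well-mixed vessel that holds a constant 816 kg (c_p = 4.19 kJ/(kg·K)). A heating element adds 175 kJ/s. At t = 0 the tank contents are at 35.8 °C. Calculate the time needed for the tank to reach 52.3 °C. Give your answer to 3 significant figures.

M c_p dT/dt = ṁ c_p (T_in − T) + Q̇.
τ = M/ṁ = 438.71 s; T_ss = T_in + Q̇/(ṁ c_p) = 56.155 °C.
T(t) = T_ss + (T₀ − T_ss) e^(−t/τ). Set T = 52.3:
e^(−t/τ) = (52.3 − 56.155)/(35.8 − 56.155) = 0.18938
t = −438.71 · ln(0.18938) = 730.00 s.

730 s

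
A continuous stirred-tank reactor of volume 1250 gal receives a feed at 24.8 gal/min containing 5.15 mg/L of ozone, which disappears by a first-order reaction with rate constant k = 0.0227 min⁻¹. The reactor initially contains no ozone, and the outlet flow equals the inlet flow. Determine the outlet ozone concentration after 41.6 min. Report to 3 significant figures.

Species balance: V dC/dt = Q C_in − Q C − k V C.
This is linear with rate a = Q/V + k = 0.042540 min⁻¹.
C_ss = Q C_in/(Q + kV) = 2.4019 mg/L; C(t) = C_ss + (C₀ − C_ss) e^(−a t).
C(41.6) = 2.4019 + (-2.4019)·e^(−0.042540·41.6) = 2.4019 + (-2.4019)·0.17039 = 1.9926 mg/L.

1.99 mg/L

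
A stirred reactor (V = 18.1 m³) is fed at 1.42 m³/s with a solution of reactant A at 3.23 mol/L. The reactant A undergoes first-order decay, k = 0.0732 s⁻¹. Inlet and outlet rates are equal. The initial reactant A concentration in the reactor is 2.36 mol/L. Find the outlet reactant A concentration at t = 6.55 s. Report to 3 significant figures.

Species balance: V dC/dt = Q C_in − Q C − k V C.
dC/dt = (Q/V) C_in − (Q/V + k) C; effective rate a = Q/V + k = 0.078453 + 0.0732 = 0.15165 s⁻¹.
C_ss = Q C_in/(Q + kV) = 1.6709 mol/L; C(t) = C_ss + (C₀ − C_ss) e^(−a t).
C(6.55) = 1.6709 + (0.68906)·e^(−0.15165·6.55) = 1.6709 + (0.68906)·0.37034 = 1.9261 mol/L.

1.93 mol/L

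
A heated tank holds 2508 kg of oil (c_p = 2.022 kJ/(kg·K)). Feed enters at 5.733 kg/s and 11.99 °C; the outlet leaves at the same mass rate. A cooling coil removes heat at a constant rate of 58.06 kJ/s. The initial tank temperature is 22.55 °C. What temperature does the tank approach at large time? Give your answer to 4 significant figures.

Energy balance: M c_p dT/dt = ṁ c_p (T_in − T) − 58.06.
At steady state dT/dt = 0 ⇒ T_ss = T_in − Q̇/(ṁ c_p) = 11.99 − 58.06/(5.733·2.022) = 6.98143 °C.

6.981 °C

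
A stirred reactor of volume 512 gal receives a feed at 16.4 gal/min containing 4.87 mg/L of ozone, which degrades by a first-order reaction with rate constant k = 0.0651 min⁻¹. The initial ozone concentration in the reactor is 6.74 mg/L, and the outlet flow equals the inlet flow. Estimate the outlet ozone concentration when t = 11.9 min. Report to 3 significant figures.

3.22 mg/L

Accumulation = in − out − consumed: V dC/dt = Q C_in − Q C − k V C.
This is linear with rate a = Q/V + k = 0.097131 min⁻¹.
C_ss = Q C_in/(Q + kV) = 1.6060 mg/L; C(t) = C_ss + (C₀ − C_ss) e^(−a t).
C(11.9) = 1.6060 + (5.1340)·e^(−0.097131·11.9) = 1.6060 + (5.1340)·0.31479 = 3.2221 mg/L.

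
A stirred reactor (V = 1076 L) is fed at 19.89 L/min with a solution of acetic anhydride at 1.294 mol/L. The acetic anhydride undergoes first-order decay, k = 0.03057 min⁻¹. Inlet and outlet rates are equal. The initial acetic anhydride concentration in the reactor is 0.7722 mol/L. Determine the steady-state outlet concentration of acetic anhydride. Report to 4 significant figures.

Species balance: V dC/dt = Q C_in − Q C − k V C.
At steady state: 0 = Q C_in − (Q + kV) C_ss, so C_ss = Q C_in/(Q + kV).
C_ss = 19.89·1.294/(19.89 + 0.03057·1076) = 25.7377/52.7833 = 0.487610 mol/L.

0.4876 mol/L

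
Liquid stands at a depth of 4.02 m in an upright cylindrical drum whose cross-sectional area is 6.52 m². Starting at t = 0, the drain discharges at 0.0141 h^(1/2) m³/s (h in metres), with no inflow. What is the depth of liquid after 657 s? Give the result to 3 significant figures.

A dh/dt = −Q_out = −0.0141 √h.
∫ h^(−1/2) dh = −(0.0141/A) ∫ dt, giving 2√h = 2√h₀ − (0.0141/A) t.
√h = √4.02 − 0.0141·657/(2·6.52) = 2.0050 − 0.71041 = 1.2946.
h = 1.2946² = 1.6760 m.

1.68 m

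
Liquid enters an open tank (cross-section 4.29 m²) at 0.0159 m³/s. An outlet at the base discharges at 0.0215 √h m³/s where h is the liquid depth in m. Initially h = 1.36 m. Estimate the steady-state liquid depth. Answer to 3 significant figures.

0.547 m

Volume balance on the tank: A dh/dt = Q_in − 0.0215 √h. At steady state dh/dt = 0:
Q_in = 0.0215 √h_ss ⇒ √h_ss = 0.0159/0.0215 = 0.73953.
h_ss = 0.73953² = 0.54691 m. (Since h₀ = 1.36 m > h_ss, the level will fall toward this value.)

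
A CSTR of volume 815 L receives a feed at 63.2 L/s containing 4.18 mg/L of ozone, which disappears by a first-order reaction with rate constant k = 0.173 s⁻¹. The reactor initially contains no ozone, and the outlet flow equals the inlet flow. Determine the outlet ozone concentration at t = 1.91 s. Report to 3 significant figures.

Accumulation = in − out − consumed: V dC/dt = Q C_in − Q C − k V C.
This is linear with rate a = Q/V + k = 0.25055 s⁻¹.
C_ss = Q C_in/(Q + kV) = 1.2937 mg/L; C(t) = C_ss + (C₀ − C_ss) e^(−a t).
C(1.91) = 1.2937 + (-1.2937)·e^(−0.25055·1.91) = 1.2937 + (-1.2937)·0.61969 = 0.49203 mg/L.

0.492 mg/L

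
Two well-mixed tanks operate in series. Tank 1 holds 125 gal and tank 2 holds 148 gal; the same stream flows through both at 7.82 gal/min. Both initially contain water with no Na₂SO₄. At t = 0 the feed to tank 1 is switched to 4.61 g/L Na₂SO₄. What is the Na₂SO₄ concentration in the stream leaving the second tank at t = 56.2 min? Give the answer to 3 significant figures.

3.83 g/L

Each tank obeys Vᵢ dCᵢ/dt = Q(Cᵢ₋₁ − Cᵢ), so τᵢ = Vᵢ/Q.
τ₁ = 125/7.82 = 15.985 min; τ₂ = 148/7.82 = 18.926 min.
Solving the cascade with C₁(0)=C₂(0)=0 gives C₂(t) = C_in[1 − (τ₁ e^(−t/τ₁) − τ₂ e^(−t/τ₂))/(τ₁ − τ₂)].
At t = 56.2: e^(−t/τ₁) = 0.029722, e^(−t/τ₂) = 0.051330.
C₂ = 4.61·[1 − (15.985·0.029722 − 18.926·0.051330)/(-2.9412)] = 4.61·0.83124 = 3.8320 g/L.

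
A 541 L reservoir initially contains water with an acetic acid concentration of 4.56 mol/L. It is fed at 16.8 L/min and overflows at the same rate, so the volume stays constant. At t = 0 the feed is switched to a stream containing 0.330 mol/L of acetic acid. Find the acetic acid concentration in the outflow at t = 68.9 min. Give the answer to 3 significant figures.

Accumulation = in − out for the solute gives V dC/dt = Q(C_in − C).
Time constant τ = V/Q = 541/16.8 = 32.202 min.
This is linear first-order; C(t) = C_in + (C₀ − C_in) e^(−t/τ).
C(68.9) = 0.330 + (4.56 − 0.330)·e^(−68.9/32.202) = 0.330 + (4.2300)·0.11770 = 0.82788 mol/L.

0.828 mol/L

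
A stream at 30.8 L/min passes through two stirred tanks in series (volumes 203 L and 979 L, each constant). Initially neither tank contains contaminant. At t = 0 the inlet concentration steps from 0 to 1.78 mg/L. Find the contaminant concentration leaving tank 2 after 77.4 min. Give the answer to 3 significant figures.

Species balance on tank i: dCᵢ/dt = (Cᵢ₋₁ − Cᵢ)/τᵢ with τᵢ = Vᵢ/Q.
τ₁ = 203/30.8 = 6.5909 min; τ₂ = 979/30.8 = 31.786 min.
Tank 1: C₁ = C_in(1 − e^(−t/τ₁)). Tank 2 (τ₁ ≠ τ₂): C₂ = C_in[1 − (τ₁ e^(−t/τ₁) − τ₂ e^(−t/τ₂))/(τ₁ − τ₂)].
At t = 77.4: e^(−t/τ₁) = 7.9412e-06, e^(−t/τ₂) = 0.087593.
C₂ = 1.78·[1 − (6.5909·7.9412e-06 − 31.786·0.087593)/(-25.195)] = 1.78·0.88950 = 1.5833 mg/L.

1.58 mg/L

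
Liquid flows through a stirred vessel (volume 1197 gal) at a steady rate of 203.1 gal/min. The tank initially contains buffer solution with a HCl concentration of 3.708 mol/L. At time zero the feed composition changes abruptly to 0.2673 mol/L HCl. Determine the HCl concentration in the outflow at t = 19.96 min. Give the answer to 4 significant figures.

Species balance on the tank: V dC/dt = Q(C_in − C).
Time constant τ = V/Q = 1197/203.1 = 5.89365 min.
Integrating: C(t) = C_in + (C₀ − C_in) e^(−t/τ).
C(19.96) = 0.2673 + (3.708 − 0.2673)·e^(−19.96/5.89365) = 0.2673 + (3.44070)·0.0338202 = 0.383665 mol/L.

0.3837 mol/L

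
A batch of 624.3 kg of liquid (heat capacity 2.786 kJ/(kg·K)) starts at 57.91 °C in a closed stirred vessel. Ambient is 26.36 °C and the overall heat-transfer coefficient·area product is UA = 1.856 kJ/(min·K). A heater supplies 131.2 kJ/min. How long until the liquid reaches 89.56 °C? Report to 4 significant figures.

1550 min

Heat balance on the well-mixed liquid: M c_p dT/dt = −UA(T − T_amb) + Q̇.
τ = M c_p/UA = 937.123 min; T_ss = T_amb + Q̇/UA = 26.36 + 131.2/1.856 = 97.0497 °C.
T(t) = T_ss + (T₀ − T_ss)e^(−t/τ); set T = 89.56:
t = −τ ln[(T − T_ss)/(T₀ − T_ss)] = −937.123 · ln(0.191357) = 1549.64 min.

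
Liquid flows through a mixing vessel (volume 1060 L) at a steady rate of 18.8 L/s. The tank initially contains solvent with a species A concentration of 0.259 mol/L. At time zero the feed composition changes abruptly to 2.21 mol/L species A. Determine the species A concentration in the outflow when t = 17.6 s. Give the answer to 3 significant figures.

0.782 mol/L

Transient balance on the dissolved component: V dC/dt = Q(C_in − C).
Time constant τ = V/Q = 1060/18.8 = 56.383 s.
C approaches C_in exponentially: C(t) = C_in + (C₀ − C_in) e^(−t/τ).
C(17.6) = 2.21 + (0.259 − 2.21)·e^(−17.6/56.383) = 2.21 + (-1.9510)·0.73187 = 0.78212 mol/L.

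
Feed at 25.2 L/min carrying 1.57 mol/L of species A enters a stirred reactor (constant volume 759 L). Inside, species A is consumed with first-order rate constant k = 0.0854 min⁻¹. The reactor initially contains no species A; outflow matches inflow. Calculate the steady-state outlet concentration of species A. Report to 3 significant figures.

Species balance: V dC/dt = Q C_in − Q C − k V C.
Steady state (dC/dt = 0): C_ss = Q C_in/(Q + kV) = C_in/(1 + kV/Q).
C_ss = 25.2·1.57/(25.2 + 0.0854·759) = 39.564/90.019 = 0.43951 mol/L.

0.440 mol/L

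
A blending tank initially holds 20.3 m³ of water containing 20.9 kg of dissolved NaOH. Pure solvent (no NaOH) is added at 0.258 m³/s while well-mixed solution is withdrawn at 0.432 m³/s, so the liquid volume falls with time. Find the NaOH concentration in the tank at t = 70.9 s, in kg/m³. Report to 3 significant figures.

0.257 kg/m³

Total volume: dV/dt = Q_in − Q_out = -0.17400 m³/s, so V(t) = 20.3 − 0.17400 t and V(70.9) = 7.9634 m³.
Species balance (pure solvent in): dm/dt = −Q_out · m/V(t).
Separate: dm/m = −Q_out dt/V(t) ⇒ ln(m/m₀) = −(Q_out/(Q_in−Q_out)) ln(V/V₀).
m = m₀ (V₀/V)^(Q_out/(Q_in−Q_out)) = 20.9 × (20.3/7.9634)^(-2.4828) = 2.0472 kg.
C = m/V = 2.0472/7.9634 = 0.25708 kg/m³.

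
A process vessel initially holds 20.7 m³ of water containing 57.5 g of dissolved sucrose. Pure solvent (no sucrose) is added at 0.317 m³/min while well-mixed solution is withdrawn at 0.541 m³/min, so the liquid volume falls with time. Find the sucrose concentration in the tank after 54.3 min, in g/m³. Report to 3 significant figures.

Total volume: dV/dt = Q_in − Q_out = -0.22400 m³/min, so V(t) = 20.7 − 0.22400 t and V(54.3) = 8.5368 m³.
Solute balance: dm/dt = 0 − Q_out C = −Q_out m/V(t).
Separate: dm/m = −Q_out dt/V(t) ⇒ ln(m/m₀) = −(Q_out/(Q_in−Q_out)) ln(V/V₀).
m = m₀ (V₀/V)^(Q_out/(Q_in−Q_out)) = 57.5 × (20.7/8.5368)^(-2.4152) = 6.7703 g.
C = m/V = 6.7703/8.5368 = 0.79307 g/m³.

0.793 g/m³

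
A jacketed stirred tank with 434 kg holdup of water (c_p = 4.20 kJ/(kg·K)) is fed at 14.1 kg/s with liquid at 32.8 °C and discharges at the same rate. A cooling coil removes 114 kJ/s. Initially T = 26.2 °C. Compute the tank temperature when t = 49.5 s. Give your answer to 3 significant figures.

29.9 °C

M c_p dT/dt = ṁ c_p (T_in − T) − Q̇.
τ = M/ṁ = 30.780 s; T_ss = T_in − Q̇/(ṁ c_p) = 32.8 − 114/(14.1·4.20) = 30.875 °C.
This is linear first-order; T(t) = T_ss + (T₀ − T_ss) e^(−t/τ).
T(49.5) = 30.875 + (-4.6750)·e^(−49.5/30.780) = 30.875 + (-4.6750)·0.20025 = 29.939 °C.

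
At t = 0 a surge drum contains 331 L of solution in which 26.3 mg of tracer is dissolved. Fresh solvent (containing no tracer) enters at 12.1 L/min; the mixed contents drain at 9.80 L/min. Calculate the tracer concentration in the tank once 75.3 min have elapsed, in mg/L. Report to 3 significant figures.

Let m(t) be the amount of tracer. Volume: V(t) = V₀ + (Q_in − Q_out) t = 331 + 2.3000 t; V(75.3) = 504.19 L.
Solute balance: dm/dt = 0 − Q_out C = −Q_out m/V(t).
dm/m = −Q_out dt/(V₀ + 2.3000 t); integrating gives ln(m/m₀) = −(Q_out/(Q_in−Q_out)) ln(V/V₀).
m = m₀ (V₀/V)^(Q_out/(Q_in−Q_out)) = 26.3 × (331/504.19)^(4.2609) = 4.3774 mg.
C = m/V = 4.3774/504.19 = 0.0086820 mg/L.

0.00868 mg/L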